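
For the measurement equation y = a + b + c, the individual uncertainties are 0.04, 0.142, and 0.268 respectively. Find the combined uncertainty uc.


For a sum of independent quantities, uc = sqrt(u1^2 + u2^2 + u3^2).
uc = sqrt(0.04^2 + 0.142^2 + 0.268^2)
uc = sqrt(0.0016 + 0.020164 + 0.071824)
uc = 0.3059

0.3059


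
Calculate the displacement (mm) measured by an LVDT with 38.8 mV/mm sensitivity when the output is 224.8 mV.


Displacement = Vout / sensitivity.
d = 224.8 / 38.8
d = 5.794 mm

5.794 mm


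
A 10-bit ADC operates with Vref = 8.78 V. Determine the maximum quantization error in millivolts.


The maximum quantization error is +/- LSB/2.
LSB = Vref / 2^n = 8.78 / 1024 = 0.00857422 V
Max error = LSB / 2 = 0.00857422 / 2 = 0.00428711 V
Max error = 4.2871 mV

4.2871 mV


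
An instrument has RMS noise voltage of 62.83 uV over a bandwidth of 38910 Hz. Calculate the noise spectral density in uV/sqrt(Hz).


Noise spectral density = Vrms / sqrt(BW).
NSD = 62.83 / sqrt(38910)
NSD = 62.83 / 197.2562
NSD = 0.3185 uV/sqrt(Hz)

0.3185 uV/sqrt(Hz)


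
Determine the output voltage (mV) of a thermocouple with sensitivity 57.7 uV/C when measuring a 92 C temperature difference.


The thermocouple output V = sensitivity * dT.
V = 57.7 uV/C * 92 C
V = 5308.4 uV
V = 5.308 mV

5.308 mV


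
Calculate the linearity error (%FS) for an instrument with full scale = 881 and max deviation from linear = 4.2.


Linearity error = (max deviation / full scale) * 100%.
Linearity = (4.2 / 881) * 100
Linearity = 0.477 %FS

0.477 %FS


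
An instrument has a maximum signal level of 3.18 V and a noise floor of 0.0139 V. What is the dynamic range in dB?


Dynamic range = 20 * log10(Vmax / Vnoise).
DR = 20 * log10(3.18 / 0.0139)
DR = 20 * log10(228.78)
DR = 47.19 dB

47.19 dB


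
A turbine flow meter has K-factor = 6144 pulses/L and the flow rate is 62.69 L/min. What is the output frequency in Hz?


Frequency = K * Q / 60 (converting L/min to L/s).
f = 6144 * 62.69 / 60
f = 385167.36 / 60
f = 6419.46 Hz

6419.46 Hz


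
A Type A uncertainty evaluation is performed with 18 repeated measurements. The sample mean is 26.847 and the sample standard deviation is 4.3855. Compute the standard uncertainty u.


The standard uncertainty for Type A evaluation is u = s / sqrt(n).
u = 4.3855 / sqrt(18)
u = 4.3855 / 4.2426
u = 1.0337

1.0337


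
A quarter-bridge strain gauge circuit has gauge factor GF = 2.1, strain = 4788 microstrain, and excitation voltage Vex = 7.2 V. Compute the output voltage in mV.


Quarter bridge output: Vout = (GF * epsilon * Vex) / 4.
Vout = (2.1 * 4788e-6 * 7.2) / 4
Vout = 0.07239456 / 4 V
Vout = 0.01809864 V = 18.0986 mV

18.0986 mV


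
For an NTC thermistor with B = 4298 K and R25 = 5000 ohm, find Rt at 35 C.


NTC thermistor equation: Rt = R25 * exp(B * (1/T - 1/T25)).
T in Kelvin: 308.15 K, T25 = 298.15 K
1/T - 1/T25 = 1/308.15 - 1/298.15 = -0.00010884
B * (1/T - 1/T25) = 4298 * -0.00010884 = -0.4678
Rt = 5000 * exp(-0.4678) = 3131.9 ohm

3131.9 ohm


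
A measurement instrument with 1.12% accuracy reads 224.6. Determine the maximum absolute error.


Absolute error = (accuracy% / 100) * reading.
Error = (1.12 / 100) * 224.6
Error = 0.0112 * 224.6
Error = 2.5155

2.5155


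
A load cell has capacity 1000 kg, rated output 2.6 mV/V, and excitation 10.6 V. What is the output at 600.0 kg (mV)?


Vout = rated_output * Vex * (load / capacity).
Vout = 2.6 * 10.6 * (600.0 / 1000)
Vout = 2.6 * 10.6 * 0.6
Vout = 16.536 mV

16.536 mV


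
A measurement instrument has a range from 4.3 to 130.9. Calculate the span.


Span = upper range - lower range.
Span = 130.9 - (4.3)
Span = 126.6

126.6


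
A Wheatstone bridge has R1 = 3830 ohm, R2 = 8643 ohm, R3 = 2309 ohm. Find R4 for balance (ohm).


At balance: R1*R4 = R2*R3, so R4 = R2*R3/R1.
R4 = 8643 * 2309 / 3830
R4 = 19956687 / 3830
R4 = 5210.62 ohm

5210.62 ohm


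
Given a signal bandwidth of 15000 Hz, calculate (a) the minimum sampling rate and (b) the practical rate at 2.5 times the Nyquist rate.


By Nyquist theorem, fs_min = 2 * fmax.
fs_min = 2 * 15000 = 30000 Hz
Practical rate = 2.5 * fs_min = 2.5 * 30000 = 75000 Hz

fs_min = 30000 Hz, fs_practical = 75000 Hz


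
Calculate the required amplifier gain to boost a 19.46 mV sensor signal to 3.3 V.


Gain = Vout / Vin (converting to same units).
G = 3.3 V / 19.46 mV
G = 3300.0 mV / 19.46 mV
G = 169.58

169.58


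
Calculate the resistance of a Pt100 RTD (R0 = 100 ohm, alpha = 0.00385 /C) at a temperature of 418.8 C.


The RTD equation: Rt = R0 * (1 + alpha * T).
Rt = 100 * (1 + 0.00385 * 418.8)
Rt = 100 * (1 + 1.61238)
Rt = 100 * 2.61238
Rt = 261.238 ohm

261.238 ohm


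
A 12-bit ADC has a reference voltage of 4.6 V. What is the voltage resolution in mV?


The resolution (LSB) of an ADC is Vref / 2^n.
LSB = 4.6 / 2^12
LSB = 4.6 / 4096
LSB = 0.00112305 V = 1.12304688 mV

1.12304688 mV


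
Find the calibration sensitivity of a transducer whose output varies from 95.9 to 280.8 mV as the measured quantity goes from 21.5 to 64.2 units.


Sensitivity = (y2 - y1) / (x2 - x1).
S = (280.8 - 95.9) / (64.2 - 21.5)
S = 184.9 / 42.7
S = 4.3302 mV/unit

4.3302 mV/unit


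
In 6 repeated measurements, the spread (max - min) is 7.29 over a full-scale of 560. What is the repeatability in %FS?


Repeatability = (spread / full scale) * 100%.
R = (7.29 / 560) * 100
R = 1.302 %FS

1.302 %FS


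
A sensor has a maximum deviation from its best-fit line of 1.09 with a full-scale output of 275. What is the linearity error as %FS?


Linearity error = (max deviation / full scale) * 100%.
Linearity = (1.09 / 275) * 100
Linearity = 0.396 %FS

0.396 %FS


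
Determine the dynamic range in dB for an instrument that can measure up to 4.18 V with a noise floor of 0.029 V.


Dynamic range = 20 * log10(Vmax / Vnoise).
DR = 20 * log10(4.18 / 0.029)
DR = 20 * log10(144.14)
DR = 43.18 dB

43.18 dB


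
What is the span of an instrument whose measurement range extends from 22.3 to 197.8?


Span = upper range - lower range.
Span = 197.8 - (22.3)
Span = 175.5

175.5


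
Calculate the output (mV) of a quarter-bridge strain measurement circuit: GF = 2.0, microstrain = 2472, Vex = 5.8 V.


Quarter bridge output: Vout = (GF * epsilon * Vex) / 4.
Vout = (2.0 * 2472e-6 * 5.8) / 4
Vout = 0.0286752 / 4 V
Vout = 0.0071688 V = 7.1688 mV

7.1688 mV


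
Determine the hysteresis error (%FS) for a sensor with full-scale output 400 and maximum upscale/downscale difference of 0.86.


Hysteresis = (max difference / full scale) * 100%.
H = (0.86 / 400) * 100
H = 0.215 %FS

0.215 %FS


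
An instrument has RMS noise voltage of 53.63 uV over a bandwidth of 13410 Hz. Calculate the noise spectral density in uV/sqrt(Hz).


Noise spectral density = Vrms / sqrt(BW).
NSD = 53.63 / sqrt(13410)
NSD = 53.63 / 115.8016
NSD = 0.4631 uV/sqrt(Hz)

0.4631 uV/sqrt(Hz)


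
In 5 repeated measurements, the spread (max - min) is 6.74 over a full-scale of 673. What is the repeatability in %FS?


Repeatability = (spread / full scale) * 100%.
R = (6.74 / 673) * 100
R = 1.001 %FS

1.001 %FS


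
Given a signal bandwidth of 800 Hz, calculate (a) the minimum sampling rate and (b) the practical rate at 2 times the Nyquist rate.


By Nyquist theorem, fs_min = 2 * fmax.
fs_min = 2 * 800 = 1600 Hz
Practical rate = 2 * fs_min = 2 * 1600 = 3200 Hz

fs_min = 1600 Hz, fs_practical = 3200 Hz


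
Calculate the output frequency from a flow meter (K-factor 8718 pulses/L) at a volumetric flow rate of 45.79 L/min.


Frequency = K * Q / 60 (converting L/min to L/s).
f = 8718 * 45.79 / 60
f = 399197.22 / 60
f = 6653.29 Hz

6653.29 Hz


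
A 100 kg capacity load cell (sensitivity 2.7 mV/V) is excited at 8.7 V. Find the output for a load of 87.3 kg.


Vout = rated_output * Vex * (load / capacity).
Vout = 2.7 * 8.7 * (87.3 / 100)
Vout = 2.7 * 8.7 * 0.873
Vout = 20.507 mV

20.507 mV


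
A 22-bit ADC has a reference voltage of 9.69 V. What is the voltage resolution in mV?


The resolution (LSB) of an ADC is Vref / 2^n.
LSB = 9.69 / 2^22
LSB = 9.69 / 4194304
LSB = 2.31e-06 V = 0.00231028 mV

0.00231028 mV


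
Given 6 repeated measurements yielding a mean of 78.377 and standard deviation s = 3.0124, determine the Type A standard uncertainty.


The standard uncertainty for Type A evaluation is u = s / sqrt(n).
u = 3.0124 / sqrt(6)
u = 3.0124 / 2.4495
u = 1.2298

1.2298


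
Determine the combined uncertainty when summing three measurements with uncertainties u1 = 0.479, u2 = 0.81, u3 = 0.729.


For a sum of independent quantities, uc = sqrt(u1^2 + u2^2 + u3^2).
uc = sqrt(0.479^2 + 0.81^2 + 0.729^2)
uc = sqrt(0.229441 + 0.6561 + 0.531441)
uc = 1.1904

1.1904


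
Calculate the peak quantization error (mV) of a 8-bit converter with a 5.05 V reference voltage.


The maximum quantization error is +/- LSB/2.
LSB = Vref / 2^n = 5.05 / 256 = 0.01972656 V
Max error = LSB / 2 = 0.01972656 / 2 = 0.00986328 V
Max error = 9.8633 mV

9.8633 mV


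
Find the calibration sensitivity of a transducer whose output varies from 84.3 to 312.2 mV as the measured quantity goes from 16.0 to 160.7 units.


Sensitivity = (y2 - y1) / (x2 - x1).
S = (312.2 - 84.3) / (160.7 - 16.0)
S = 227.9 / 144.7
S = 1.575 mV/unit

1.575 mV/unit


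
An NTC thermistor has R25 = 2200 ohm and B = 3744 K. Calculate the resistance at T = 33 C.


NTC thermistor equation: Rt = R25 * exp(B * (1/T - 1/T25)).
T in Kelvin: 306.15 K, T25 = 298.15 K
1/T - 1/T25 = 1/306.15 - 1/298.15 = -8.764e-05
B * (1/T - 1/T25) = 3744 * -8.764e-05 = -0.3281
Rt = 2200 * exp(-0.3281) = 1584.6 ohm

1584.6 ohm


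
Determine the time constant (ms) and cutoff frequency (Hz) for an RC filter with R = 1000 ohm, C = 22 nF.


Time constant: tau = R * C.
tau = 1000 * 2.20e-08 = 2.2e-05 s
tau = 0.022 ms
Cutoff frequency: fc = 1 / (2*pi*R*C).
fc = 1 / (2*pi*2.2e-05) = 7234.32 Hz

tau = 0.022 ms, fc = 7234.32 Hz


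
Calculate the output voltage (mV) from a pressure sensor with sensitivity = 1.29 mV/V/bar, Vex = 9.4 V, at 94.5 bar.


Output = sensitivity * Vex * P.
Vout = 1.29 * 9.4 * 94.5
Vout = 12.126 * 94.5
Vout = 1145.91 mV

1145.91 mV


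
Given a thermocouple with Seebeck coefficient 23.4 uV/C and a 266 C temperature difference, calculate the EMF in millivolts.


The thermocouple output V = sensitivity * dT.
V = 23.4 uV/C * 266 C
V = 6224.4 uV
V = 6.224 mV

6.224 mV


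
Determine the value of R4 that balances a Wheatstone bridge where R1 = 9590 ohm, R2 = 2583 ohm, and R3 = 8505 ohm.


At balance: R1*R4 = R2*R3, so R4 = R2*R3/R1.
R4 = 2583 * 8505 / 9590
R4 = 21968415 / 9590
R4 = 2290.76 ohm

2290.76 ohm


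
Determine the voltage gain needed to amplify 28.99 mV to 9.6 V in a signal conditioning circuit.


Gain = Vout / Vin (converting to same units).
G = 9.6 V / 28.99 mV
G = 9600.0 mV / 28.99 mV
G = 331.15

331.15


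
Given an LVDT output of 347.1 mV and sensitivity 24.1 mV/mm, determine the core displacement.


Displacement = Vout / sensitivity.
d = 347.1 / 24.1
d = 14.402 mm

14.402 mm


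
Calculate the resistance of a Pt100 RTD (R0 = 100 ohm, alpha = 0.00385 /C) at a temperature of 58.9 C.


The RTD equation: Rt = R0 * (1 + alpha * T).
Rt = 100 * (1 + 0.00385 * 58.9)
Rt = 100 * (1 + 0.226765)
Rt = 100 * 1.226765
Rt = 122.676 ohm

122.676 ohm


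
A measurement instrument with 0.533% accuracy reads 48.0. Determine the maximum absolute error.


Absolute error = (accuracy% / 100) * reading.
Error = (0.533 / 100) * 48.0
Error = 0.00533 * 48.0
Error = 0.2558

0.2558


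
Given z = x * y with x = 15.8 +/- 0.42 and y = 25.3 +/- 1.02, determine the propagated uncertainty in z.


For a product z = x*y, the relative uncertainty is:
uz/z = sqrt((ux/x)^2 + (uy/y)^2)
Relative uncertainties: ux/x = 0.42/15.8 = 0.026582
uy/y = 1.02/25.3 = 0.040316
z = 15.8 * 25.3 = 399.7
uz = 399.7 * sqrt(0.026582^2 + 0.040316^2) = 19.304

19.304


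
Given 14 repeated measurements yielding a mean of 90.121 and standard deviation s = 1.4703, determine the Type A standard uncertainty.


The standard uncertainty for Type A evaluation is u = s / sqrt(n).
u = 1.4703 / sqrt(14)
u = 1.4703 / 3.7417
u = 0.393

0.393


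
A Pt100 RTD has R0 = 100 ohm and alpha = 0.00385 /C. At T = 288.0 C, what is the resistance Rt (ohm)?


The RTD equation: Rt = R0 * (1 + alpha * T).
Rt = 100 * (1 + 0.00385 * 288.0)
Rt = 100 * (1 + 1.1088)
Rt = 100 * 2.1088
Rt = 210.88 ohm

210.88 ohm


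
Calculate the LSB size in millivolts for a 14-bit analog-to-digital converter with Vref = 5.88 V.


The resolution (LSB) of an ADC is Vref / 2^n.
LSB = 5.88 / 2^14
LSB = 5.88 / 16384
LSB = 0.00035889 V = 0.35888672 mV

0.35888672 mV


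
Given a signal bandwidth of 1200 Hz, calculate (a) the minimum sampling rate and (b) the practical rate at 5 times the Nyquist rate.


By Nyquist theorem, fs_min = 2 * fmax.
fs_min = 2 * 1200 = 2400 Hz
Practical rate = 5 * fs_min = 5 * 2400 = 12000 Hz

fs_min = 2400 Hz, fs_practical = 12000 Hz


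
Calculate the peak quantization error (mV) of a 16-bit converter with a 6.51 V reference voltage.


The maximum quantization error is +/- LSB/2.
LSB = Vref / 2^n = 6.51 / 65536 = 9.933e-05 V
Max error = LSB / 2 = 9.933e-05 / 2 = 4.967e-05 V
Max error = 0.0497 mV

0.0497 mV


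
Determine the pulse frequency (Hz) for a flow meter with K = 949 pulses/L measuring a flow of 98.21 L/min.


Frequency = K * Q / 60 (converting L/min to L/s).
f = 949 * 98.21 / 60
f = 93201.29 / 60
f = 1553.35 Hz

1553.35 Hz


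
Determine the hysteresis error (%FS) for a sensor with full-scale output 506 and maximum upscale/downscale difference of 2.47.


Hysteresis = (max difference / full scale) * 100%.
H = (2.47 / 506) * 100
H = 0.488 %FS

0.488 %FS


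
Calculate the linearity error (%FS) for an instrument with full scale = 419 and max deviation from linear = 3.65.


Linearity error = (max deviation / full scale) * 100%.
Linearity = (3.65 / 419) * 100
Linearity = 0.871 %FS

0.871 %FS


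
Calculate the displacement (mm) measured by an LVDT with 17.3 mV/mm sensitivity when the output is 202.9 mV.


Displacement = Vout / sensitivity.
d = 202.9 / 17.3
d = 11.728 mm

11.728 mm


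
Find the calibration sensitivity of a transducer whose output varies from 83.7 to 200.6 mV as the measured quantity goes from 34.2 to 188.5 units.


Sensitivity = (y2 - y1) / (x2 - x1).
S = (200.6 - 83.7) / (188.5 - 34.2)
S = 116.9 / 154.3
S = 0.7576 mV/unit

0.7576 mV/unit


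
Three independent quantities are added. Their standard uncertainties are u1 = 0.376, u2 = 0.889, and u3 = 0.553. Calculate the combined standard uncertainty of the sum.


For a sum of independent quantities, uc = sqrt(u1^2 + u2^2 + u3^2).
uc = sqrt(0.376^2 + 0.889^2 + 0.553^2)
uc = sqrt(0.141376 + 0.790321 + 0.305809)
uc = 1.1124

1.1124


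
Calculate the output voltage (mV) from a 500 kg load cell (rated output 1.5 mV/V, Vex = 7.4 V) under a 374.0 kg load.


Vout = rated_output * Vex * (load / capacity).
Vout = 1.5 * 7.4 * (374.0 / 500)
Vout = 1.5 * 7.4 * 0.748
Vout = 8.303 mV

8.303 mV


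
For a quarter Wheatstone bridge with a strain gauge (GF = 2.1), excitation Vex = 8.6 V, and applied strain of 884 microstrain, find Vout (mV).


Quarter bridge output: Vout = (GF * epsilon * Vex) / 4.
Vout = (2.1 * 884e-6 * 8.6) / 4
Vout = 0.01596504 / 4 V
Vout = 0.00399126 V = 3.9913 mV

3.9913 mV


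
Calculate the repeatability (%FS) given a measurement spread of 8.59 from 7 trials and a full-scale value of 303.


Repeatability = (spread / full scale) * 100%.
R = (8.59 / 303) * 100
R = 2.835 %FS

2.835 %FS


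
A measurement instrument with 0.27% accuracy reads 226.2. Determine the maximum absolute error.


Absolute error = (accuracy% / 100) * reading.
Error = (0.27 / 100) * 226.2
Error = 0.0027 * 226.2
Error = 0.6107

0.6107


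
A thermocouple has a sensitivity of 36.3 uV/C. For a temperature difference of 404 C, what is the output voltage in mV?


The thermocouple output V = sensitivity * dT.
V = 36.3 uV/C * 404 C
V = 14665.2 uV
V = 14.665 mV

14.665 mV


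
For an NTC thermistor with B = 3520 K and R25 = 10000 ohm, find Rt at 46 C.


NTC thermistor equation: Rt = R25 * exp(B * (1/T - 1/T25)).
T in Kelvin: 319.15 K, T25 = 298.15 K
1/T - 1/T25 = 1/319.15 - 1/298.15 = -0.00022069
B * (1/T - 1/T25) = 3520 * -0.00022069 = -0.7768
Rt = 10000 * exp(-0.7768) = 4598.6 ohm

4598.6 ohm


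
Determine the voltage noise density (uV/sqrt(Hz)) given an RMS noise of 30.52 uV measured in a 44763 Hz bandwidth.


Noise spectral density = Vrms / sqrt(BW).
NSD = 30.52 / sqrt(44763)
NSD = 30.52 / 211.5727
NSD = 0.1443 uV/sqrt(Hz)

0.1443 uV/sqrt(Hz)


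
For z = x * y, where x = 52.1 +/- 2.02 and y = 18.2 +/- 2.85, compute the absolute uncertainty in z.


For a product z = x*y, the relative uncertainty is:
uz/z = sqrt((ux/x)^2 + (uy/y)^2)
Relative uncertainties: ux/x = 2.02/52.1 = 0.038772
uy/y = 2.85/18.2 = 0.156593
z = 52.1 * 18.2 = 948.2
uz = 948.2 * sqrt(0.038772^2 + 0.156593^2) = 152.969

152.969


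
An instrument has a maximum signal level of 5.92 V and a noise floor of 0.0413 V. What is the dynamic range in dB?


Dynamic range = 20 * log10(Vmax / Vnoise).
DR = 20 * log10(5.92 / 0.0413)
DR = 20 * log10(143.34)
DR = 43.13 dB

43.13 dB


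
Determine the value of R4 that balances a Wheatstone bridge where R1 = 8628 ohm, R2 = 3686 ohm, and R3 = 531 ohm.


At balance: R1*R4 = R2*R3, so R4 = R2*R3/R1.
R4 = 3686 * 531 / 8628
R4 = 1957266 / 8628
R4 = 226.85 ohm

226.85 ohm


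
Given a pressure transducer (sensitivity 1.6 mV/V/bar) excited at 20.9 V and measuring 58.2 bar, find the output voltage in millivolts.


Output = sensitivity * Vex * P.
Vout = 1.6 * 20.9 * 58.2
Vout = 33.44 * 58.2
Vout = 1946.21 mV

1946.21 mV


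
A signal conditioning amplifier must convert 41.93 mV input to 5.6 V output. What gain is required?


Gain = Vout / Vin (converting to same units).
G = 5.6 V / 41.93 mV
G = 5600.0 mV / 41.93 mV
G = 133.56

133.56


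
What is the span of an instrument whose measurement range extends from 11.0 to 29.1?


Span = upper range - lower range.
Span = 29.1 - (11.0)
Span = 18.1

18.1


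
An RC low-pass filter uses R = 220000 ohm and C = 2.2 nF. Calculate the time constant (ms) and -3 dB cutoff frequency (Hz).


Time constant: tau = R * C.
tau = 220000 * 2.20e-09 = 0.000484 s
tau = 0.484 ms
Cutoff frequency: fc = 1 / (2*pi*R*C).
fc = 1 / (2*pi*0.000484) = 328.83 Hz

tau = 0.484 ms, fc = 328.83 Hz


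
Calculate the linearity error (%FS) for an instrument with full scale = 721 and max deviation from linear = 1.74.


Linearity error = (max deviation / full scale) * 100%.
Linearity = (1.74 / 721) * 100
Linearity = 0.241 %FS

0.241 %FS


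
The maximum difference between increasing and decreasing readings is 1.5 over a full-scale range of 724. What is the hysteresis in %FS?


Hysteresis = (max difference / full scale) * 100%.
H = (1.5 / 724) * 100
H = 0.207 %FS

0.207 %FS


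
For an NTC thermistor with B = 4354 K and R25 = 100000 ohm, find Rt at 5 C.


NTC thermistor equation: Rt = R25 * exp(B * (1/T - 1/T25)).
T in Kelvin: 278.15 K, T25 = 298.15 K
1/T - 1/T25 = 1/278.15 - 1/298.15 = 0.00024117
B * (1/T - 1/T25) = 4354 * 0.00024117 = 1.05
Rt = 100000 * exp(1.05) = 285775.6 ohm

285775.6 ohm


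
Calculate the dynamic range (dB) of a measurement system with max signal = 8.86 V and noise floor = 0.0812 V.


Dynamic range = 20 * log10(Vmax / Vnoise).
DR = 20 * log10(8.86 / 0.0812)
DR = 20 * log10(109.11)
DR = 40.76 dB

40.76 dB


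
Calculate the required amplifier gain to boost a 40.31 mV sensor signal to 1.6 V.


Gain = Vout / Vin (converting to same units).
G = 1.6 V / 40.31 mV
G = 1600.0 mV / 40.31 mV
G = 39.69

39.69


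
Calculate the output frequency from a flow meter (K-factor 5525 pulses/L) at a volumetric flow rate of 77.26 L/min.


Frequency = K * Q / 60 (converting L/min to L/s).
f = 5525 * 77.26 / 60
f = 426861.5 / 60
f = 7114.36 Hz

7114.36 Hz


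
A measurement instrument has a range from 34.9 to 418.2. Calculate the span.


Span = upper range - lower range.
Span = 418.2 - (34.9)
Span = 383.3

383.3


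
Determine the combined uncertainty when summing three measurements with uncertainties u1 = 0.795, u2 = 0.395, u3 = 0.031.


For a sum of independent quantities, uc = sqrt(u1^2 + u2^2 + u3^2).
uc = sqrt(0.795^2 + 0.395^2 + 0.031^2)
uc = sqrt(0.632025 + 0.156025 + 0.000961)
uc = 0.8883

0.8883


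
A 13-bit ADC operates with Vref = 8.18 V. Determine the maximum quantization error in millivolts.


The maximum quantization error is +/- LSB/2.
LSB = Vref / 2^n = 8.18 / 8192 = 0.00099854 V
Max error = LSB / 2 = 0.00099854 / 2 = 0.00049927 V
Max error = 0.4993 mV

0.4993 mV


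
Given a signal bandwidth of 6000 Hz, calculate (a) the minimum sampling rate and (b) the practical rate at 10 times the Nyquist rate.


By Nyquist theorem, fs_min = 2 * fmax.
fs_min = 2 * 6000 = 12000 Hz
Practical rate = 10 * fs_min = 10 * 12000 = 120000 Hz

fs_min = 12000 Hz, fs_practical = 120000 Hz


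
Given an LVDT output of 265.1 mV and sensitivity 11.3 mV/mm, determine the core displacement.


Displacement = Vout / sensitivity.
d = 265.1 / 11.3
d = 23.46 mm

23.46 mm


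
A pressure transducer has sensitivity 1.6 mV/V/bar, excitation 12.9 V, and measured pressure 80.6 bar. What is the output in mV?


Output = sensitivity * Vex * P.
Vout = 1.6 * 12.9 * 80.6
Vout = 20.64 * 80.6
Vout = 1663.58 mV

1663.58 mV


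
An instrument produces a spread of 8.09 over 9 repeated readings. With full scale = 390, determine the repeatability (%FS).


Repeatability = (spread / full scale) * 100%.
R = (8.09 / 390) * 100
R = 2.074 %FS

2.074 %FS


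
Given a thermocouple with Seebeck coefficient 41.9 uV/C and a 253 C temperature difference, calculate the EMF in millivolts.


The thermocouple output V = sensitivity * dT.
V = 41.9 uV/C * 253 C
V = 10600.7 uV
V = 10.601 mV

10.601 mV


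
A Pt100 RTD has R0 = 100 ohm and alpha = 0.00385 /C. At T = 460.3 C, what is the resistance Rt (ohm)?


The RTD equation: Rt = R0 * (1 + alpha * T).
Rt = 100 * (1 + 0.00385 * 460.3)
Rt = 100 * (1 + 1.772155)
Rt = 100 * 2.772155
Rt = 277.216 ohm

277.216 ohm


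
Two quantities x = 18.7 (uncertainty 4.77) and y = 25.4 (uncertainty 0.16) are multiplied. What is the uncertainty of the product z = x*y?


For a product z = x*y, the relative uncertainty is:
uz/z = sqrt((ux/x)^2 + (uy/y)^2)
Relative uncertainties: ux/x = 4.77/18.7 = 0.25508
uy/y = 0.16/25.4 = 0.006299
z = 18.7 * 25.4 = 475.0
uz = 475.0 * sqrt(0.25508^2 + 0.006299^2) = 121.195

121.195


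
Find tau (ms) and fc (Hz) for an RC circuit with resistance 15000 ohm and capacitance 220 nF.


Time constant: tau = R * C.
tau = 15000 * 2.20e-07 = 0.0033 s
tau = 3.3 ms
Cutoff frequency: fc = 1 / (2*pi*R*C).
fc = 1 / (2*pi*0.0033) = 48.23 Hz

tau = 3.3 ms, fc = 48.23 Hz


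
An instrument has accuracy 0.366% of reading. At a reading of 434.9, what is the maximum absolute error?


Absolute error = (accuracy% / 100) * reading.
Error = (0.366 / 100) * 434.9
Error = 0.00366 * 434.9
Error = 1.5917

1.5917


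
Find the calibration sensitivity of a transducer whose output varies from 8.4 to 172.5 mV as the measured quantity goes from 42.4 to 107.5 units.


Sensitivity = (y2 - y1) / (x2 - x1).
S = (172.5 - 8.4) / (107.5 - 42.4)
S = 164.1 / 65.1
S = 2.5207 mV/unit

2.5207 mV/unit


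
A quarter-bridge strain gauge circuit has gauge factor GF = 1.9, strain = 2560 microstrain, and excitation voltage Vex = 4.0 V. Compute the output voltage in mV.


Quarter bridge output: Vout = (GF * epsilon * Vex) / 4.
Vout = (1.9 * 2560e-6 * 4.0) / 4
Vout = 0.019456 / 4 V
Vout = 0.004864 V = 4.864 mV

4.864 mV


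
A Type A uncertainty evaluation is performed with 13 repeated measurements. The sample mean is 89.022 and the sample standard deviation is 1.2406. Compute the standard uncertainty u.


The standard uncertainty for Type A evaluation is u = s / sqrt(n).
u = 1.2406 / sqrt(13)
u = 1.2406 / 3.6056
u = 0.3441

0.3441


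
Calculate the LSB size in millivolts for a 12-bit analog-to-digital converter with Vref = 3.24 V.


The resolution (LSB) of an ADC is Vref / 2^n.
LSB = 3.24 / 2^12
LSB = 3.24 / 4096
LSB = 0.00079102 V = 0.79101562 mV

0.79101562 mV


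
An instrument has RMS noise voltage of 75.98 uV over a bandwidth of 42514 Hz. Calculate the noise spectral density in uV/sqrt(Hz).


Noise spectral density = Vrms / sqrt(BW).
NSD = 75.98 / sqrt(42514)
NSD = 75.98 / 206.1892
NSD = 0.3685 uV/sqrt(Hz)

0.3685 uV/sqrt(Hz)


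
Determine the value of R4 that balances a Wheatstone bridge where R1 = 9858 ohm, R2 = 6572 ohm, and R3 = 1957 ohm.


At balance: R1*R4 = R2*R3, so R4 = R2*R3/R1.
R4 = 6572 * 1957 / 9858
R4 = 12861404 / 9858
R4 = 1304.67 ohm

1304.67 ohm


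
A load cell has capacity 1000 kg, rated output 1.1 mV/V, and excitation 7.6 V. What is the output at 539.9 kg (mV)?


Vout = rated_output * Vex * (load / capacity).
Vout = 1.1 * 7.6 * (539.9 / 1000)
Vout = 1.1 * 7.6 * 0.5399
Vout = 4.514 mV

4.514 mV


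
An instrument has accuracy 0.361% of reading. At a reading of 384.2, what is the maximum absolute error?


Absolute error = (accuracy% / 100) * reading.
Error = (0.361 / 100) * 384.2
Error = 0.00361 * 384.2
Error = 1.387

1.387


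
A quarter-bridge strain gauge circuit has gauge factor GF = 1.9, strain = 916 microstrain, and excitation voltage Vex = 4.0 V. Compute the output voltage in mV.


Quarter bridge output: Vout = (GF * epsilon * Vex) / 4.
Vout = (1.9 * 916e-6 * 4.0) / 4
Vout = 0.0069616 / 4 V
Vout = 0.0017404 V = 1.7404 mV

1.7404 mV


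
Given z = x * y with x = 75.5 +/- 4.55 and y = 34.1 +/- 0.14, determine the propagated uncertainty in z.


For a product z = x*y, the relative uncertainty is:
uz/z = sqrt((ux/x)^2 + (uy/y)^2)
Relative uncertainties: ux/x = 4.55/75.5 = 0.060265
uy/y = 0.14/34.1 = 0.004106
z = 75.5 * 34.1 = 2574.6
uz = 2574.6 * sqrt(0.060265^2 + 0.004106^2) = 155.515

155.515


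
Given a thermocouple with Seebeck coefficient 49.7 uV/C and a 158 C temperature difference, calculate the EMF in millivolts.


The thermocouple output V = sensitivity * dT.
V = 49.7 uV/C * 158 C
V = 7852.6 uV
V = 7.853 mV

7.853 mV


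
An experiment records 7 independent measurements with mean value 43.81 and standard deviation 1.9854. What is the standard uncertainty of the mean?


The standard uncertainty for Type A evaluation is u = s / sqrt(n).
u = 1.9854 / sqrt(7)
u = 1.9854 / 2.6458
u = 0.7504

0.7504


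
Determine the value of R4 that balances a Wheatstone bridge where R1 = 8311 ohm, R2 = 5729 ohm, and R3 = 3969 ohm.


At balance: R1*R4 = R2*R3, so R4 = R2*R3/R1.
R4 = 5729 * 3969 / 8311
R4 = 22738401 / 8311
R4 = 2735.94 ohm

2735.94 ohm


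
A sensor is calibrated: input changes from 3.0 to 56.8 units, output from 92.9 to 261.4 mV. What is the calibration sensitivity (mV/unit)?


Sensitivity = (y2 - y1) / (x2 - x1).
S = (261.4 - 92.9) / (56.8 - 3.0)
S = 168.5 / 53.8
S = 3.132 mV/unit

3.132 mV/unit


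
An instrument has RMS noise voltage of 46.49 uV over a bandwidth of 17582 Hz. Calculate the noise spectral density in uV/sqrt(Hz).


Noise spectral density = Vrms / sqrt(BW).
NSD = 46.49 / sqrt(17582)
NSD = 46.49 / 132.5971
NSD = 0.3506 uV/sqrt(Hz)

0.3506 uV/sqrt(Hz)


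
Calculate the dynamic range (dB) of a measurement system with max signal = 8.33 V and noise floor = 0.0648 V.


Dynamic range = 20 * log10(Vmax / Vnoise).
DR = 20 * log10(8.33 / 0.0648)
DR = 20 * log10(128.55)
DR = 42.18 dB

42.18 dB


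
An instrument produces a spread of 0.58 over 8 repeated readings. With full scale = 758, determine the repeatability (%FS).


Repeatability = (spread / full scale) * 100%.
R = (0.58 / 758) * 100
R = 0.077 %FS

0.077 %FS


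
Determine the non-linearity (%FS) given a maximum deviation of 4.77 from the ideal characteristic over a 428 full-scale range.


Linearity error = (max deviation / full scale) * 100%.
Linearity = (4.77 / 428) * 100
Linearity = 1.114 %FS

1.114 %FS


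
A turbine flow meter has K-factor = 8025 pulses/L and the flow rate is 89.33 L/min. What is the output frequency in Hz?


Frequency = K * Q / 60 (converting L/min to L/s).
f = 8025 * 89.33 / 60
f = 716873.25 / 60
f = 11947.89 Hz

11947.89 Hz


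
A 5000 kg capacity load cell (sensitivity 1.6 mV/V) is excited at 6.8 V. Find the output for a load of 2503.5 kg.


Vout = rated_output * Vex * (load / capacity).
Vout = 1.6 * 6.8 * (2503.5 / 5000)
Vout = 1.6 * 6.8 * 0.5007
Vout = 5.448 mV

5.448 mV


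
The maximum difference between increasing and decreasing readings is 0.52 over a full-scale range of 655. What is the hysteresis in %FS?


Hysteresis = (max difference / full scale) * 100%.
H = (0.52 / 655) * 100
H = 0.079 %FS

0.079 %FS


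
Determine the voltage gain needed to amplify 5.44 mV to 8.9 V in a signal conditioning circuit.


Gain = Vout / Vin (converting to same units).
G = 8.9 V / 5.44 mV
G = 8900.0 mV / 5.44 mV
G = 1636.03

1636.03


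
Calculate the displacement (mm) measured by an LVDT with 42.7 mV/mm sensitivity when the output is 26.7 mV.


Displacement = Vout / sensitivity.
d = 26.7 / 42.7
d = 0.625 mm

0.625 mm


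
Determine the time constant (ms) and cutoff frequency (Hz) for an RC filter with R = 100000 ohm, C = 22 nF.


Time constant: tau = R * C.
tau = 100000 * 2.20e-08 = 0.0022 s
tau = 2.2 ms
Cutoff frequency: fc = 1 / (2*pi*R*C).
fc = 1 / (2*pi*0.0022) = 72.34 Hz

tau = 2.2 ms, fc = 72.34 Hz


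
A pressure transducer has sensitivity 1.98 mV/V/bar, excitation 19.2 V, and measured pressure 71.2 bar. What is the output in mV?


Output = sensitivity * Vex * P.
Vout = 1.98 * 19.2 * 71.2
Vout = 38.016 * 71.2
Vout = 2706.74 mV

2706.74 mV


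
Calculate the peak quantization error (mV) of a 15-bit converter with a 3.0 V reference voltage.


The maximum quantization error is +/- LSB/2.
LSB = Vref / 2^n = 3.0 / 32768 = 9.155e-05 V
Max error = LSB / 2 = 9.155e-05 / 2 = 4.578e-05 V
Max error = 0.0458 mV

0.0458 mV


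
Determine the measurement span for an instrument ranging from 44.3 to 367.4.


Span = upper range - lower range.
Span = 367.4 - (44.3)
Span = 323.1

323.1


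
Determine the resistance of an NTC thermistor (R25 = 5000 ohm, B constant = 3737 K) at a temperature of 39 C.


NTC thermistor equation: Rt = R25 * exp(B * (1/T - 1/T25)).
T in Kelvin: 312.15 K, T25 = 298.15 K
1/T - 1/T25 = 1/312.15 - 1/298.15 = -0.00015043
B * (1/T - 1/T25) = 3737 * -0.00015043 = -0.5622
Rt = 5000 * exp(-0.5622) = 2849.9 ohm

2849.9 ohm


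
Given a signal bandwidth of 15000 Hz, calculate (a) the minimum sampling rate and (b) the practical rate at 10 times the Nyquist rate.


By Nyquist theorem, fs_min = 2 * fmax.
fs_min = 2 * 15000 = 30000 Hz
Practical rate = 10 * fs_min = 10 * 30000 = 300000 Hz

fs_min = 30000 Hz, fs_practical = 300000 Hz


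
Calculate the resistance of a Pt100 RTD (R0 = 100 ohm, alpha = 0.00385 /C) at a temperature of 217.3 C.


The RTD equation: Rt = R0 * (1 + alpha * T).
Rt = 100 * (1 + 0.00385 * 217.3)
Rt = 100 * (1 + 0.836605)
Rt = 100 * 1.836605
Rt = 183.661 ohm

183.661 ohm


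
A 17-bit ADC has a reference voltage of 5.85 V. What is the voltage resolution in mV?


The resolution (LSB) of an ADC is Vref / 2^n.
LSB = 5.85 / 2^17
LSB = 5.85 / 131072
LSB = 4.463e-05 V = 0.04463196 mV

0.04463196 mV


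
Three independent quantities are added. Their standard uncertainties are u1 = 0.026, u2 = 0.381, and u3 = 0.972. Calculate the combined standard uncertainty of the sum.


For a sum of independent quantities, uc = sqrt(u1^2 + u2^2 + u3^2).
uc = sqrt(0.026^2 + 0.381^2 + 0.972^2)
uc = sqrt(0.000676 + 0.145161 + 0.944784)
uc = 1.0443

1.0443


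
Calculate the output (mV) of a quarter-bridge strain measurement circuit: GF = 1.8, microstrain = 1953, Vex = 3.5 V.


Quarter bridge output: Vout = (GF * epsilon * Vex) / 4.
Vout = (1.8 * 1953e-6 * 3.5) / 4
Vout = 0.0123039 / 4 V
Vout = 0.00307597 V = 3.076 mV

3.076 mV


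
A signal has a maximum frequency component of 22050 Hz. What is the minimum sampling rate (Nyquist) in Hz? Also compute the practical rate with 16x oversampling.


By Nyquist theorem, fs_min = 2 * fmax.
fs_min = 2 * 22050 = 44100 Hz
Practical rate = 16 * fs_min = 16 * 44100 = 705600 Hz

fs_min = 44100 Hz, fs_practical = 705600 Hz


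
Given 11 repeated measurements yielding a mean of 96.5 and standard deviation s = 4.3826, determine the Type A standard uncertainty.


The standard uncertainty for Type A evaluation is u = s / sqrt(n).
u = 4.3826 / sqrt(11)
u = 4.3826 / 3.3166
u = 1.3214

1.3214


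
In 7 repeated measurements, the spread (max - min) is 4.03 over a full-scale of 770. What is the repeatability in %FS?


Repeatability = (spread / full scale) * 100%.
R = (4.03 / 770) * 100
R = 0.523 %FS

0.523 %FS


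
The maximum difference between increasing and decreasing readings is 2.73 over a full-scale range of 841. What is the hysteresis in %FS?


Hysteresis = (max difference / full scale) * 100%.
H = (2.73 / 841) * 100
H = 0.325 %FS

0.325 %FS


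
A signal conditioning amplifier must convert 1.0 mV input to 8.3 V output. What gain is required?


Gain = Vout / Vin (converting to same units).
G = 8.3 V / 1.0 mV
G = 8300.0 mV / 1.0 mV
G = 8300.0

8300.0


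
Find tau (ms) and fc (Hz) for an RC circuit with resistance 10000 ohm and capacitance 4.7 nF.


Time constant: tau = R * C.
tau = 10000 * 4.70e-09 = 4.7e-05 s
tau = 0.047 ms
Cutoff frequency: fc = 1 / (2*pi*R*C).
fc = 1 / (2*pi*4.7e-05) = 3386.28 Hz

tau = 0.047 ms, fc = 3386.28 Hz


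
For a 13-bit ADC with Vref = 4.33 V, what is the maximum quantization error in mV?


The maximum quantization error is +/- LSB/2.
LSB = Vref / 2^n = 4.33 / 8192 = 0.00052856 V
Max error = LSB / 2 = 0.00052856 / 2 = 0.00026428 V
Max error = 0.2643 mV

0.2643 mV


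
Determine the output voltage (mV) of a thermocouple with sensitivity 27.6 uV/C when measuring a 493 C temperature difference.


The thermocouple output V = sensitivity * dT.
V = 27.6 uV/C * 493 C
V = 13606.8 uV
V = 13.607 mV

13.607 mV


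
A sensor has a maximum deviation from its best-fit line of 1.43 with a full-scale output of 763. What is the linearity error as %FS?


Linearity error = (max deviation / full scale) * 100%.
Linearity = (1.43 / 763) * 100
Linearity = 0.187 %FS

0.187 %FS


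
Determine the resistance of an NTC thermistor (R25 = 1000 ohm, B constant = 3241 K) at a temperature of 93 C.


NTC thermistor equation: Rt = R25 * exp(B * (1/T - 1/T25)).
T in Kelvin: 366.15 K, T25 = 298.15 K
1/T - 1/T25 = 1/366.15 - 1/298.15 = -0.0006229
B * (1/T - 1/T25) = 3241 * -0.0006229 = -2.0188
Rt = 1000 * exp(-2.0188) = 132.8 ohm

132.8 ohm


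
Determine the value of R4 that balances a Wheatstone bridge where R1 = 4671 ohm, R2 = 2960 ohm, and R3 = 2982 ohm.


At balance: R1*R4 = R2*R3, so R4 = R2*R3/R1.
R4 = 2960 * 2982 / 4671
R4 = 8826720 / 4671
R4 = 1889.69 ohm

1889.69 ohm


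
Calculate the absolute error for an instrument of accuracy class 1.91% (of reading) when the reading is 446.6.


Absolute error = (accuracy% / 100) * reading.
Error = (1.91 / 100) * 446.6
Error = 0.0191 * 446.6
Error = 8.5301

8.5301


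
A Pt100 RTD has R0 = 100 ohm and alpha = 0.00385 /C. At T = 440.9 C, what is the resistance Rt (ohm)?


The RTD equation: Rt = R0 * (1 + alpha * T).
Rt = 100 * (1 + 0.00385 * 440.9)
Rt = 100 * (1 + 1.697465)
Rt = 100 * 2.697465
Rt = 269.747 ohm

269.747 ohm


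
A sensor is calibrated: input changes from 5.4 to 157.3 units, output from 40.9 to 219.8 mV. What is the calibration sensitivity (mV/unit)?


Sensitivity = (y2 - y1) / (x2 - x1).
S = (219.8 - 40.9) / (157.3 - 5.4)
S = 178.9 / 151.9
S = 1.1777 mV/unit

1.1777 mV/unit


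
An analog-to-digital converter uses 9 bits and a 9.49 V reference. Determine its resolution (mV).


The resolution (LSB) of an ADC is Vref / 2^n.
LSB = 9.49 / 2^9
LSB = 9.49 / 512
LSB = 0.01853516 V = 18.53515625 mV

18.53515625 mV


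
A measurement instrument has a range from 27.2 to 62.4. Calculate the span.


Span = upper range - lower range.
Span = 62.4 - (27.2)
Span = 35.2

35.2


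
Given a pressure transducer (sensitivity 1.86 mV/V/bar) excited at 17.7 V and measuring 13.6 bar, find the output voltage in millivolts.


Output = sensitivity * Vex * P.
Vout = 1.86 * 17.7 * 13.6
Vout = 32.922 * 13.6
Vout = 447.74 mV

447.74 mV


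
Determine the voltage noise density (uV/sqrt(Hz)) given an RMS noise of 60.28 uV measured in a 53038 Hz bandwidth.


Noise spectral density = Vrms / sqrt(BW).
NSD = 60.28 / sqrt(53038)
NSD = 60.28 / 230.2998
NSD = 0.2617 uV/sqrt(Hz)

0.2617 uV/sqrt(Hz)


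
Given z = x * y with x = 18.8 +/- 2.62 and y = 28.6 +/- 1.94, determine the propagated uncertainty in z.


For a product z = x*y, the relative uncertainty is:
uz/z = sqrt((ux/x)^2 + (uy/y)^2)
Relative uncertainties: ux/x = 2.62/18.8 = 0.139362
uy/y = 1.94/28.6 = 0.067832
z = 18.8 * 28.6 = 537.7
uz = 537.7 * sqrt(0.139362^2 + 0.067832^2) = 83.337

83.337


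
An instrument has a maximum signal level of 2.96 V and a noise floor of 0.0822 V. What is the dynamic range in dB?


Dynamic range = 20 * log10(Vmax / Vnoise).
DR = 20 * log10(2.96 / 0.0822)
DR = 20 * log10(36.01)
DR = 31.13 dB

31.13 dB


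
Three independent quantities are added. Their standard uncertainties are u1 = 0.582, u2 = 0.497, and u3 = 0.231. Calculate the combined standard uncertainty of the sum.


For a sum of independent quantities, uc = sqrt(u1^2 + u2^2 + u3^2).
uc = sqrt(0.582^2 + 0.497^2 + 0.231^2)
uc = sqrt(0.338724 + 0.247009 + 0.053361)
uc = 0.7994

0.7994


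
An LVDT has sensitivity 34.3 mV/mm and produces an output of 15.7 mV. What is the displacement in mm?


Displacement = Vout / sensitivity.
d = 15.7 / 34.3
d = 0.458 mm

0.458 mm


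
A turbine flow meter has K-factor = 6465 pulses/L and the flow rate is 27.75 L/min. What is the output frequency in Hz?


Frequency = K * Q / 60 (converting L/min to L/s).
f = 6465 * 27.75 / 60
f = 179403.75 / 60
f = 2990.06 Hz

2990.06 Hz


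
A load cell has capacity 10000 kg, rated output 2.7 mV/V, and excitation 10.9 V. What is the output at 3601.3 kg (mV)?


Vout = rated_output * Vex * (load / capacity).
Vout = 2.7 * 10.9 * (3601.3 / 10000)
Vout = 2.7 * 10.9 * 0.36013
Vout = 10.599 mV

10.599 mV


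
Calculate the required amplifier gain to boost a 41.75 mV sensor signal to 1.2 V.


Gain = Vout / Vin (converting to same units).
G = 1.2 V / 41.75 mV
G = 1200.0 mV / 41.75 mV
G = 28.74

28.74


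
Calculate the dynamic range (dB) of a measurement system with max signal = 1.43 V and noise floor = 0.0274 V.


Dynamic range = 20 * log10(Vmax / Vnoise).
DR = 20 * log10(1.43 / 0.0274)
DR = 20 * log10(52.19)
DR = 34.35 dB

34.35 dB


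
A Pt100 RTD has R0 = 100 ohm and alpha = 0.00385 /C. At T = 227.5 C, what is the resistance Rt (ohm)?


The RTD equation: Rt = R0 * (1 + alpha * T).
Rt = 100 * (1 + 0.00385 * 227.5)
Rt = 100 * (1 + 0.875875)
Rt = 100 * 1.875875
Rt = 187.588 ohm

187.588 ohm


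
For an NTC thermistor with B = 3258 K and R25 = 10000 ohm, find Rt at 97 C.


NTC thermistor equation: Rt = R25 * exp(B * (1/T - 1/T25)).
T in Kelvin: 370.15 K, T25 = 298.15 K
1/T - 1/T25 = 1/370.15 - 1/298.15 = -0.00065241
B * (1/T - 1/T25) = 3258 * -0.00065241 = -2.1255
Rt = 10000 * exp(-2.1255) = 1193.7 ohm

1193.7 ohm


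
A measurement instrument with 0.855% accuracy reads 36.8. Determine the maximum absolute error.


Absolute error = (accuracy% / 100) * reading.
Error = (0.855 / 100) * 36.8
Error = 0.00855 * 36.8
Error = 0.3146

0.3146
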